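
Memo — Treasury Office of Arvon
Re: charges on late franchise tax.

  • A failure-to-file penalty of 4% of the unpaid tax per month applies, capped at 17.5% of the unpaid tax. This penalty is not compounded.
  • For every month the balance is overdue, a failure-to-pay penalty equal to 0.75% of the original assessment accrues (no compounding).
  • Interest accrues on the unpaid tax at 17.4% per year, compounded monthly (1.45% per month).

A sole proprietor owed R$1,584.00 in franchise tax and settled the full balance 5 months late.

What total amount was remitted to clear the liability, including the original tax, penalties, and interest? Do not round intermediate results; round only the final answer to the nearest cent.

Failure-to-file: 5 × 4% × R$1,584.00 = R$316.80, capped at 17.5% × R$1,584.00 = R$277.20
Failure-to-pay penalty: 5 × 0.75% × R$1,584.00 = R$59.40
Interest: R$1,584.00 × ((1 + 0.0145)^5 − 1) = R$1,584.00 × 0.0746332… = R$118.2190…
Total = R$1,584.00 + R$336.6000 + R$118.2190… = R$2,038.82

R$2,038.82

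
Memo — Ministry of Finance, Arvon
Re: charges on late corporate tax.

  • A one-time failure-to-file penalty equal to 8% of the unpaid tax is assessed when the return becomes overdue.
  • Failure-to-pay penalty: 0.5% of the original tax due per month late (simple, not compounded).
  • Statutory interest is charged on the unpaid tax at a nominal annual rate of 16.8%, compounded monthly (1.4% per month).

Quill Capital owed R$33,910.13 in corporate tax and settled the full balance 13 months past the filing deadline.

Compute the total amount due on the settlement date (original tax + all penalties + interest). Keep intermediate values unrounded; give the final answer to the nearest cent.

R$45,544.73

Failure-to-file penalty: 8% × R$33,910.13 = R$2,712.81…
Failure-to-pay penalty: 13 × 0.5% × R$33,910.13 = R$2,204.16…
Interest: R$33,910.13 × ((1 + 0.014)^13 − 1) = R$33,910.13 × 0.1981010… = R$6,717.6292…
Total = R$33,910.13 + R$4,916.9689… + R$6,717.6292… = R$45,544.73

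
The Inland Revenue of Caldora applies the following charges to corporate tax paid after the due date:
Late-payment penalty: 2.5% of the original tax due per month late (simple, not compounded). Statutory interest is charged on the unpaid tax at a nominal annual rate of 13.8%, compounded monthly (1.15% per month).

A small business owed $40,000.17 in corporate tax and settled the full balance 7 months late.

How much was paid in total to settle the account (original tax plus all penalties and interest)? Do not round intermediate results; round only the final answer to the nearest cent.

$50,333.46

Late-payment penalty = 2.5% × $40,000.17 × 7 mo = $7,000.03…
Interest: $40,000.17 × ((1 + 0.0115)^7 − 1) = $40,000.17 × 0.0833311… = $3,333.2580…
Total = $40,000.17 + $7,000.0298… + $3,333.2580… = $50,333.46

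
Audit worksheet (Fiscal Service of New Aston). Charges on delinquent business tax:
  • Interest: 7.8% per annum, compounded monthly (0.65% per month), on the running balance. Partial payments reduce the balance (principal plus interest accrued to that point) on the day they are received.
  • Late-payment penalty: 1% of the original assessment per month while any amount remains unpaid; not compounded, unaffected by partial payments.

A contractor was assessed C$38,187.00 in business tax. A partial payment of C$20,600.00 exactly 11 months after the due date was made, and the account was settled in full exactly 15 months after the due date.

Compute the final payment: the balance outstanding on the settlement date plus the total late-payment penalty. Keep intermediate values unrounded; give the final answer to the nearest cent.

C$26,671.71

Balance at month 11: C$38,187.0000 × (1 + 0.0065)^11 = C$41,007.8606…
After C$20,600.00 payment: C$41,007.8606… − C$20,600.00 = C$20,407.8606…
Balance at month 15: C$20,407.8606… × (1 + 0.0065)^4 = C$20,943.6608…
Penalty: 15 × 1% × C$38,187.00 = C$5,728.05
Final settlement = outstanding balance + penalty = C$20,943.6608… + C$5,728.05 = C$26,671.71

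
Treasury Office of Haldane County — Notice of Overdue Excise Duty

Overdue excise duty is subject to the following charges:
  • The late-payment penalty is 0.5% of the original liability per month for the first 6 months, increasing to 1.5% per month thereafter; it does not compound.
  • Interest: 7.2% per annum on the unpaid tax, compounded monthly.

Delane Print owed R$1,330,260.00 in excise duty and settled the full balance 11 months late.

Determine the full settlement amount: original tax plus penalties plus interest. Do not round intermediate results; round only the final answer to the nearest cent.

R$1,560,416.36

Penalty, months 1–6: 6 × 0.5% × R$1,330,260.00 = R$39,907.80
Penalty, months 7–11: 5 × 1.5% × R$1,330,260.00 = R$99,769.50
Interest (7.2%/yr ÷ 12 = 0.6%/month): R$1,330,260.00 × ((1 + 0.006)^11 − 1) = R$90,479.0590…
Total = R$1,330,260.00 + R$139,677.3000 + R$90,479.0590… = R$1,560,416.36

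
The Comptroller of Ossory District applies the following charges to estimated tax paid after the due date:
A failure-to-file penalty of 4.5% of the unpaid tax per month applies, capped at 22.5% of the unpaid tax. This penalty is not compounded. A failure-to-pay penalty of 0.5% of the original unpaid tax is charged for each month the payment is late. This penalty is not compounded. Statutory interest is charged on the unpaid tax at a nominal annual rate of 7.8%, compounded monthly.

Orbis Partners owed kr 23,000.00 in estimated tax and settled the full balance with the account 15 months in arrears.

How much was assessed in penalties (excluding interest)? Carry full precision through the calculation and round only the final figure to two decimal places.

Failure-to-file: 15 × 4.5% × kr 23,000.00 = kr 15,525.00, capped at 22.5% × kr 23,000.00 = kr 5,175.00
Failure-to-pay penalty = 0.5% × kr 23,000.00 × 15 mo = kr 1,725.00
Total penalty = kr 5,175.00 + kr 1,725.00 = kr 6,900.00

kr 6,900.00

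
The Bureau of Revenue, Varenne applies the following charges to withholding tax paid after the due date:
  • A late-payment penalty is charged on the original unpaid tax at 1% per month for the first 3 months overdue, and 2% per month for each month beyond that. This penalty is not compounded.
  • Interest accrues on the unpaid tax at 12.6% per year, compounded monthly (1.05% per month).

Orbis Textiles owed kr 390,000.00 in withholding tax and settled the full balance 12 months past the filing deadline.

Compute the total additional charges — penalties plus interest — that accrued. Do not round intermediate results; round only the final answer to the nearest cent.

kr 133,979.55

Penalty, months 1–3: 3 × 1% × kr 390,000.00 = kr 11,700.00
Penalty, months 4–12: 9 × 2% × kr 390,000.00 = kr 70,200.00
Interest: kr 390,000.00 × ((1 + 0.0105)^12 − 1) = kr 390,000.00 × 0.1335373… = kr 52,079.5457…
Penalties + interest = kr 81,900.0000 + kr 52,079.5457… = kr 133,979.55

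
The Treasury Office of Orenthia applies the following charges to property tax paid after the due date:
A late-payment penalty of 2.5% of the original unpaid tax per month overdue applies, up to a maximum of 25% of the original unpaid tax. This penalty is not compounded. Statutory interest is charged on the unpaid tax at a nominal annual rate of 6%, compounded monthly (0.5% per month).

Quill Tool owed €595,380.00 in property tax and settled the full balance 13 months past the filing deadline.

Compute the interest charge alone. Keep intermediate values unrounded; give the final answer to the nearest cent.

€39,882.24

Interest: €595,380.00 × ((1 + 0.005)^13 − 1) = €595,380.00 × 0.0669862… = €39,882.2443…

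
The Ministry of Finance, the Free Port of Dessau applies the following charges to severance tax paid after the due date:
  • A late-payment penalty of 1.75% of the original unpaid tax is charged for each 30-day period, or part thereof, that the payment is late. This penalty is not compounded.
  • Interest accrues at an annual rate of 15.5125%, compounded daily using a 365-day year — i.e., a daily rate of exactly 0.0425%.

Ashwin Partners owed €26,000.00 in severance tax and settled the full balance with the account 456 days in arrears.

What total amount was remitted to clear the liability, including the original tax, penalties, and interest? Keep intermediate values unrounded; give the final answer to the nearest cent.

Penalty periods: ⌈456/30⌉ = 16; penalty = 16 × 1.75% × €26,000.00 = €7,280.00
Interest: €26,000.00 × ((1 + 0.000425)^456 − 1) = €26,000.00 × 0.21380351… = €5,558.8914…
Total = €26,000.00 + €7,280.0000 + €5,558.8914… = €38,838.89

€38,838.89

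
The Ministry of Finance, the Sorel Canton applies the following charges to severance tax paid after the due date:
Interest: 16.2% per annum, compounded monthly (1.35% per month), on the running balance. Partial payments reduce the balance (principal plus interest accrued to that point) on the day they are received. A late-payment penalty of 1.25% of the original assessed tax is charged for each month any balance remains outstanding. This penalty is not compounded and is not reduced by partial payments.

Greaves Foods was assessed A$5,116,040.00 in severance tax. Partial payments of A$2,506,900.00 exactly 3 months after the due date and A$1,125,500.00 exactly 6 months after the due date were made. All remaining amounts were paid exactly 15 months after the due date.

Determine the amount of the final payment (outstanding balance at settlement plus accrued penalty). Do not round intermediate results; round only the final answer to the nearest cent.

A$3,000,722.53

Balance at month 3: A$5,116,040.0000 × (1 + 0.0135)^3 = A$5,326,049.4022…
After A$2,506,900.00 payment: A$5,326,049.4022… − A$2,506,900.00 = A$2,819,149.4022…
Balance at month 6: A$2,819,149.4022… × (1 + 0.0135)^3 = A$2,934,873.2591…
After A$1,125,500.00 payment: A$2,934,873.2591… − A$1,125,500.00 = A$1,809,373.2591…
Balance at month 15: A$1,809,373.2591… × (1 + 0.0135)^9 = A$2,041,465.0295…
Penalty: 15 × 1.25% × A$5,116,040.00 = A$959,257.50
Final settlement = outstanding balance + penalty = A$2,041,465.0295… + A$959,257.50 = A$3,000,722.53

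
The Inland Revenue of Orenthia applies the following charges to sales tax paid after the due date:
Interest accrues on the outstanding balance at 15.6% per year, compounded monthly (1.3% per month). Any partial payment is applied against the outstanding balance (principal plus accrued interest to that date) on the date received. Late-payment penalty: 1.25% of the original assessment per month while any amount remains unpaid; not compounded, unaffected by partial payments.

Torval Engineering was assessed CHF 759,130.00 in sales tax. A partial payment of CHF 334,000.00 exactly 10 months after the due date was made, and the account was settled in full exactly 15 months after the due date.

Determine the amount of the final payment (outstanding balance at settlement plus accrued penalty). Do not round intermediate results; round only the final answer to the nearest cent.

CHF 707,475.45

Balance at month 10: CHF 759,130.0000 × (1 + 0.013)^10 = CHF 863,794.8456…
After CHF 334,000.00 payment: CHF 863,794.8456… − CHF 334,000.00 = CHF 529,794.8456…
Balance at month 15: CHF 529,794.8456… × (1 + 0.013)^5 = CHF 565,138.5793…
Penalty: 15 × 1.25% × CHF 759,130.00 = CHF 142,336.88…
Final settlement = outstanding balance + penalty = CHF 565,138.5793… + CHF 142,336.88… = CHF 707,475.45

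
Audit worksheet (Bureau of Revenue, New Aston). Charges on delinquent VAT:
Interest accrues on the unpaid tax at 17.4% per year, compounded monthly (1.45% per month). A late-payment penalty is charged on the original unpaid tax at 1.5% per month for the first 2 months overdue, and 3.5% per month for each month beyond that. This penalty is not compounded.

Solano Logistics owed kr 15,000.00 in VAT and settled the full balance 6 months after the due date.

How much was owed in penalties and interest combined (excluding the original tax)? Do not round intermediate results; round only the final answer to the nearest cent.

kr 3,903.23

Penalty, months 1–2: 2 × 1.5% × kr 15,000.00 = kr 450.00
Penalty, months 3–6: 4 × 3.5% × kr 15,000.00 = kr 2,100.00
Interest: kr 15,000.00 × ((1 + 0.0145)^6 − 1) = kr 15,000.00 × 0.0902154… = kr 1,353.2308…
Penalties + interest = kr 2,550.0000 + kr 1,353.2308… = kr 3,903.23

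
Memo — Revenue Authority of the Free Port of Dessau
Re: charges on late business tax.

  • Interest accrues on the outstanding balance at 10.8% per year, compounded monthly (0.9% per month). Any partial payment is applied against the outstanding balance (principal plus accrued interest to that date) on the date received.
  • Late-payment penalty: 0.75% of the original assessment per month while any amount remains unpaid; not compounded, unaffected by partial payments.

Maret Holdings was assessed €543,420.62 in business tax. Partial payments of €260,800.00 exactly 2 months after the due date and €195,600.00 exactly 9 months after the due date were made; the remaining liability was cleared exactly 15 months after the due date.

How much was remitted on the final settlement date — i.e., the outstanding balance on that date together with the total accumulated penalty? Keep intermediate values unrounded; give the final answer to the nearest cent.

Balance at month 2: €543,420.6200 × (1 + 0.009)^2 = €553,246.2082…
After €260,800.00 payment: €553,246.2082… − €260,800.00 = €292,446.2082…
Balance at month 9: €292,446.2082… × (1 + 0.009)^7 = €311,375.2996…
After €195,600.00 payment: €311,375.2996… − €195,600.00 = €115,775.2996…
Balance at month 15: €115,775.2996… × (1 + 0.009)^6 = €122,169.5322…
Penalty: 15 × 0.75% × €543,420.62 = €61,134.82…
Final settlement = outstanding balance + penalty = €122,169.5322… + €61,134.82… = €183,304.35

€183,304.35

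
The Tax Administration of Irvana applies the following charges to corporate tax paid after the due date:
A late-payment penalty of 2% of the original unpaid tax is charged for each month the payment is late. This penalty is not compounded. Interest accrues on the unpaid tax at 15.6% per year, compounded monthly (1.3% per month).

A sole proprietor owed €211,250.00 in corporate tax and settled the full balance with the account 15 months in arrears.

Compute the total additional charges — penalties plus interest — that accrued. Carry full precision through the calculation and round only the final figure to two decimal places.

Late-payment penalty = 2% × €211,250.00 × 15 mo = €63,375.00
Interest: €211,250.00 × ((1 + 0.013)^15 − 1) = €211,250.00 × 0.2137848… = €45,162.0306…
Penalties + interest = €63,375.0000 + €45,162.0306… = €108,537.03

€108,537.03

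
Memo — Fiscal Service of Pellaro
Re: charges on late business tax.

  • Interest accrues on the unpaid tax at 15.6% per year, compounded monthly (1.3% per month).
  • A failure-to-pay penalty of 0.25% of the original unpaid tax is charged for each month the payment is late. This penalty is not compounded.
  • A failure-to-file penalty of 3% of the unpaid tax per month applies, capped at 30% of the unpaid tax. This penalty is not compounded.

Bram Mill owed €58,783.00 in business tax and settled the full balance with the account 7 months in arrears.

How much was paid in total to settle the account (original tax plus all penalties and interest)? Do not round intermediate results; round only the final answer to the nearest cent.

€77,718.59

Failure-to-file: 7 × 3% × €58,783.00 = €12,344.43 (under the 30% cap)
Failure-to-pay penalty: 7 × 0.25% × €58,783.00 = €1,028.70…
Interest: €58,783.00 × ((1 + 0.013)^7 − 1) = €58,783.00 × 0.0946269… = €5,562.4532…
Total = €58,783.00 + €13,373.1325 + €5,562.4532… = €77,718.59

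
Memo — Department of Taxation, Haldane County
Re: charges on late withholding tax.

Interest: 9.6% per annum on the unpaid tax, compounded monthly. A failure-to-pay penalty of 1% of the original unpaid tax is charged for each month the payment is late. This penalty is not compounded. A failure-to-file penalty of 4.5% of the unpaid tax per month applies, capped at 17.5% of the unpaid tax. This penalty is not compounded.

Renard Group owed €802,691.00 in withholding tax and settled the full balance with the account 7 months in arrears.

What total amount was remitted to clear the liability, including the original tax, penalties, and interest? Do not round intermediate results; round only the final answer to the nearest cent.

Failure-to-file: 7 × 4.5% × €802,691.00 = €252,847.67…, capped at 17.5% × €802,691.00 = €140,470.93…
Failure-to-pay penalty: 7 × 1% × €802,691.00 = €56,188.37
Interest (9.6%/yr ÷ 12 = 0.8%/month): €802,691.00 × ((1 + 0.008)^7 − 1) = €46,044.0126…
Total = €802,691.00 + €196,659.2950 + €46,044.0126… = €1,045,394.31

€1,045,394.31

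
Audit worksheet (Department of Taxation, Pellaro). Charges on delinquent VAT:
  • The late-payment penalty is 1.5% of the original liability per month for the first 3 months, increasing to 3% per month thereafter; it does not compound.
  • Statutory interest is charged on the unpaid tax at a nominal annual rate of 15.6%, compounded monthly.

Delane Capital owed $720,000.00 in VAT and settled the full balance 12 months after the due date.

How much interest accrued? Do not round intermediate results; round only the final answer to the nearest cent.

Interest (15.6%/yr ÷ 12 = 1.3%/month): $720,000.00 × ((1 + 0.013)^12 − 1) = $120,709.2789…

$120,709.28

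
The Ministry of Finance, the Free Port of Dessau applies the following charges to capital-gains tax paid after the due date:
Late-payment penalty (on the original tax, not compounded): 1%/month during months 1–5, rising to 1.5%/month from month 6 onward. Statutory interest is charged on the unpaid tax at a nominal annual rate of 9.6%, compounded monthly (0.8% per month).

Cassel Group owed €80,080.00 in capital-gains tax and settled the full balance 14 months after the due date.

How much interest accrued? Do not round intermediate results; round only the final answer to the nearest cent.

Interest: €80,080.00 × ((1 + 0.008)^14 − 1) = €80,080.00 × 0.1180145… = €9,450.6039…

€9,450.60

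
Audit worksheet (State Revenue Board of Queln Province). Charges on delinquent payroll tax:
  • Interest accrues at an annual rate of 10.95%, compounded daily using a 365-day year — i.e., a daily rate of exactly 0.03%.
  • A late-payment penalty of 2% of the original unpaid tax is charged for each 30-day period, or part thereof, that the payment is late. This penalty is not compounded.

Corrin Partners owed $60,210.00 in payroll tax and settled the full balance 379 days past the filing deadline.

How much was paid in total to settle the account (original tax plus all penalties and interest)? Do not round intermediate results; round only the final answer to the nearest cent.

$83,113.69

Penalty periods: ⌈379/30⌉ = 13; penalty = 13 × 2% × $60,210.00 = $15,654.60
Interest: $60,210.00 × ((1 + 0.0003)^379 − 1) = $60,210.00 × 0.12039684… = $7,249.0940…
Total = $60,210.00 + $15,654.6000 + $7,249.0940… = $83,113.69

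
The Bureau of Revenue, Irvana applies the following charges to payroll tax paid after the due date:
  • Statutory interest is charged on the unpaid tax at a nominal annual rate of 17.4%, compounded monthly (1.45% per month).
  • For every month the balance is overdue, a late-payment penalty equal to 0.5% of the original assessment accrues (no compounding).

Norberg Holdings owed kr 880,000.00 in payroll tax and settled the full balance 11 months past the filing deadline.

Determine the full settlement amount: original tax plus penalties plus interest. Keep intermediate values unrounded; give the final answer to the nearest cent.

kr 1,079,391.86

Late-payment penalty: 11 × 0.5% × kr 880,000.00 = kr 48,400.00
Interest: kr 880,000.00 × ((1 + 0.0145)^11 − 1) = kr 880,000.00 × 0.1715817… = kr 150,991.8619…
Total = kr 880,000.00 + kr 48,400.0000 + kr 150,991.8619… = kr 1,079,391.86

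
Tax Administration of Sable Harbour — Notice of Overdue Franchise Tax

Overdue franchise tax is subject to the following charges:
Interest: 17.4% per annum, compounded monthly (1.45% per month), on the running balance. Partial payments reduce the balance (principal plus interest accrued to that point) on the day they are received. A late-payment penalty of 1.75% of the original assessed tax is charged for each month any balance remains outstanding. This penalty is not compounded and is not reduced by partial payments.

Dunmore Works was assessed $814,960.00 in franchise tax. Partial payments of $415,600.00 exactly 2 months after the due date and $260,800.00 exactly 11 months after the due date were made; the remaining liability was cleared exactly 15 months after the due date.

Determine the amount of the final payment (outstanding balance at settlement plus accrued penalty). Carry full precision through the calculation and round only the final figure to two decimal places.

Balance at month 2: $814,960.0000 × (1 + 0.0145)^2 = $838,765.1853…
After $415,600.00 payment: $838,765.1853… − $415,600.00 = $423,165.1853…
Balance at month 11: $423,165.1853… × (1 + 0.0145)^9 = $481,701.9368…
After $260,800.00 payment: $481,701.9368… − $260,800.00 = $220,901.9368…
Balance at month 15: $220,901.9368… × (1 + 0.0145)^4 = $233,995.6205…
Penalty: 15 × 1.75% × $814,960.00 = $213,927.00
Final settlement = outstanding balance + penalty = $233,995.6205… + $213,927.00 = $447,922.62

$447,922.62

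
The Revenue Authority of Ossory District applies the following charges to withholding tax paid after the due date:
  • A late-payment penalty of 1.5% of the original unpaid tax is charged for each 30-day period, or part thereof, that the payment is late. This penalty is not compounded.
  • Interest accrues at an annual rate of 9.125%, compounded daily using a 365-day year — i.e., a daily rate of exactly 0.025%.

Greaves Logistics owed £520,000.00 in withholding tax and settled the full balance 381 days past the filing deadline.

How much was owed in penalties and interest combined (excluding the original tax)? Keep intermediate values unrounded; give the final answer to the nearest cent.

Penalty periods: ⌈381/30⌉ = 13; penalty = 13 × 1.5% × £520,000.00 = £101,400.00
Interest: £520,000.00 × ((1 + 0.00025)^381 − 1) = £520,000.00 × 0.09992071… = £51,958.7694…
Penalties + interest = £101,400.0000 + £51,958.7694… = £153,358.77

£153,358.77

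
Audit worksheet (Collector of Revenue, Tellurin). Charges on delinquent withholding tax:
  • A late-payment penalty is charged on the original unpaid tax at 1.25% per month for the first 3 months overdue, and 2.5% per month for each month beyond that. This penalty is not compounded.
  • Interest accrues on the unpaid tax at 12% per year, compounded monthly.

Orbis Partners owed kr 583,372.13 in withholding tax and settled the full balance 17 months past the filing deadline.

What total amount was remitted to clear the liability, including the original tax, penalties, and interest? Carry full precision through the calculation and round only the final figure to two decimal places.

kr 916,946.90

Penalty, months 1–3: 3 × 1.25% × kr 583,372.13 = kr 21,876.45…
Penalty, months 4–17: 14 × 2.5% × kr 583,372.13 = kr 204,180.25…
Interest (12%/yr ÷ 12 = 1%/month): kr 583,372.13 × ((1 + 0.01)^17 − 1) = kr 107,518.0687…
Total = kr 583,372.13 + kr 226,056.7004… + kr 107,518.0687… = kr 916,946.90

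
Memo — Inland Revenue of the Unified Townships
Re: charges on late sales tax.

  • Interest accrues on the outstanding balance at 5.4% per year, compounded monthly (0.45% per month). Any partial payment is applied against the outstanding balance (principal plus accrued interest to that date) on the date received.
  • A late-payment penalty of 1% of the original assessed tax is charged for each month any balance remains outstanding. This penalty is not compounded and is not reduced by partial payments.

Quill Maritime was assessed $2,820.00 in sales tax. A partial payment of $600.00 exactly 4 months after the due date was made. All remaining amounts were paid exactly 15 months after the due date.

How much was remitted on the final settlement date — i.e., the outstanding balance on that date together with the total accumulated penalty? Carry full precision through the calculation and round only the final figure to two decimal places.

$2,809.09

Balance at month 4: $2,820.0000 × (1 + 0.0045)^4 = $2,871.1037…
After $600.00 payment: $2,871.1037… − $600.00 = $2,271.1037…
Balance at month 15: $2,271.1037… × (1 + 0.0045)^11 = $2,386.0872…
Penalty: 15 × 1% × $2,820.00 = $423.00
Final settlement = outstanding balance + penalty = $2,386.0872… + $423.00 = $2,809.09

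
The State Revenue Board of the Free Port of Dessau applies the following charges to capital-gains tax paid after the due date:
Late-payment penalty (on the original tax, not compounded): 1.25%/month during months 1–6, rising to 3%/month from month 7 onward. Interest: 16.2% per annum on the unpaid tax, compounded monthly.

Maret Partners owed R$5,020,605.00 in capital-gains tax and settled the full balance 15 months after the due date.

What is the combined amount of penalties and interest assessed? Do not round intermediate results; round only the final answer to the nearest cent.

R$2,850,711.75

Penalty, months 1–6: 6 × 1.25% × R$5,020,605.00 = R$376,545.38…
Penalty, months 7–15: 9 × 3% × R$5,020,605.00 = R$1,355,563.35
Interest (16.2%/yr ÷ 12 = 1.35%/month): R$5,020,605.00 × ((1 + 0.0135)^15 − 1) = R$1,118,603.0271…
Penalties + interest = R$1,732,108.7250 + R$1,118,603.0271… = R$2,850,711.75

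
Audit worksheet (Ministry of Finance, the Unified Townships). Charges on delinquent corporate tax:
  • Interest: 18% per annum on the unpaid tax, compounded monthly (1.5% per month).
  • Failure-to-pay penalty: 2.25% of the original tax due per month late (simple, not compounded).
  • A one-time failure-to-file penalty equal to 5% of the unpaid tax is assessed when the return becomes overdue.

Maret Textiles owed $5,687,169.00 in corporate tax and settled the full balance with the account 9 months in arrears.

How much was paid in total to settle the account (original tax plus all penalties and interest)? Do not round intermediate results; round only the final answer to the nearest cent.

Failure-to-file penalty: 5% × $5,687,169.00 = $284,358.45
Failure-to-pay penalty = 2.25% × $5,687,169.00 × 9 mo = $1,151,651.72…
Interest: $5,687,169.00 × ((1 + 0.015)^9 − 1) = $5,687,169.00 × 0.1433900… = $815,483.0230…
Total = $5,687,169.00 + $1,436,010.1725 + $815,483.0230… = $7,938,662.20

$7,938,662.20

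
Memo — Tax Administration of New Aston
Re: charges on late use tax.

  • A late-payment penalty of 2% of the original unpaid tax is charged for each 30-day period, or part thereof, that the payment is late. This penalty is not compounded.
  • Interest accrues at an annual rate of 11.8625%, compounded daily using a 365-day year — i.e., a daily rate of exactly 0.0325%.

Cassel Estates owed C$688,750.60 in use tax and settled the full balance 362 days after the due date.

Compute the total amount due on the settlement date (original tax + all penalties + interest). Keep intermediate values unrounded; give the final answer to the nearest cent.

C$953,801.70

Penalty periods: ⌈362/30⌉ = 13; penalty = 13 × 2% × C$688,750.60 = C$179,075.16…
Interest: C$688,750.60 × ((1 + 0.000325)^362 − 1) = C$688,750.60 × 0.12482884… = C$85,975.9417…
Total = C$688,750.60 + C$179,075.1560 + C$85,975.9417… = C$953,801.70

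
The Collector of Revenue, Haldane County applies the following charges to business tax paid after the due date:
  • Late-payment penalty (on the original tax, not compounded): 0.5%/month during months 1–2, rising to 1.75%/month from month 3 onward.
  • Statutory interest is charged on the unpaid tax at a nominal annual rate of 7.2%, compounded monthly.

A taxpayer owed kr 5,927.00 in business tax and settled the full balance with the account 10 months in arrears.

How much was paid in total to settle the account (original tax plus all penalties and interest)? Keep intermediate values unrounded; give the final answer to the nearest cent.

Penalty, months 1–2: 2 × 0.5% × kr 5,927.00 = kr 59.27
Penalty, months 3–10: 8 × 1.75% × kr 5,927.00 = kr 829.78
Interest (7.2%/yr ÷ 12 = 0.6%/month): kr 5,927.00 × ((1 + 0.006)^10 − 1) = kr 365.3770…
Total = kr 5,927.00 + kr 889.0500 + kr 365.3770… = kr 7,181.43

kr 7,181.43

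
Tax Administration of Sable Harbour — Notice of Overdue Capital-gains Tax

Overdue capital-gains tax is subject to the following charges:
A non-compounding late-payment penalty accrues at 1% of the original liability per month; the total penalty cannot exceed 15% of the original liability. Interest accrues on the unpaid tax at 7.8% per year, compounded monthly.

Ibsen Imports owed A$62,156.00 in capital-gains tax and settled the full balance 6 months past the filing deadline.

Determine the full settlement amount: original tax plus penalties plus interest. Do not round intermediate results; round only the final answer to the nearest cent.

A$68,349.18

Penalty: 6 × 1% × A$62,156.00 = A$3,729.36 (below the 15% cap of A$9,323.40)
Interest (7.8%/yr ÷ 12 = 0.65%/month): A$62,156.00 × ((1 + 0.0065)^6 − 1) = A$2,463.8184…
Total = A$62,156.00 + A$3,729.3600 + A$2,463.8184… = A$68,349.18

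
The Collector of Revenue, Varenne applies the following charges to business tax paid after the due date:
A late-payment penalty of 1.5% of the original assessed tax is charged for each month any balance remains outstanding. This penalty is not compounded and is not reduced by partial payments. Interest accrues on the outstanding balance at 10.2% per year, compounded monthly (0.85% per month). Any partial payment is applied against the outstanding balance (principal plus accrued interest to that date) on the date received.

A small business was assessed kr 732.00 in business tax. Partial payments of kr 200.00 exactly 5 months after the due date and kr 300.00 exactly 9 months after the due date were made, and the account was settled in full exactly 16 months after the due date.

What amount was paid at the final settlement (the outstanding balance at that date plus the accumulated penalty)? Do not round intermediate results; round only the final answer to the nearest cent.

kr 476.01

Balance at month 5: kr 732.0000 × (1 + 0.0085)^5 = kr 763.6434…
After kr 200.00 payment: kr 763.6434… − kr 200.00 = kr 563.6434…
Balance at month 9: kr 563.6434… × (1 + 0.0085)^4 = kr 583.0530…
After kr 300.00 payment: kr 583.0530… − kr 300.00 = kr 283.0530…
Balance at month 16: kr 283.0530… × (1 + 0.0085)^7 = kr 300.3302…
Penalty: 16 × 1.5% × kr 732.00 = kr 175.68
Final settlement = outstanding balance + penalty = kr 300.3302… + kr 175.68 = kr 476.01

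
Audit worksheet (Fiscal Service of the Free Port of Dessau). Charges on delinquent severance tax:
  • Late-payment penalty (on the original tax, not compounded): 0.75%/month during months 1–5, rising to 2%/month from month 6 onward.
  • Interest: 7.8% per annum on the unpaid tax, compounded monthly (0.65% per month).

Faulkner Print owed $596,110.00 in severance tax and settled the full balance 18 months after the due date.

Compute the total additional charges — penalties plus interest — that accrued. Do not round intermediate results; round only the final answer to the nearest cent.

$251,077.90

Penalty, months 1–5: 5 × 0.75% × $596,110.00 = $22,354.13…
Penalty, months 6–18: 13 × 2% × $596,110.00 = $154,988.60
Interest: $596,110.00 × ((1 + 0.0065)^18 − 1) = $596,110.00 × 0.1236939… = $73,735.1750…
Penalties + interest = $177,342.7250 + $73,735.1750… = $251,077.90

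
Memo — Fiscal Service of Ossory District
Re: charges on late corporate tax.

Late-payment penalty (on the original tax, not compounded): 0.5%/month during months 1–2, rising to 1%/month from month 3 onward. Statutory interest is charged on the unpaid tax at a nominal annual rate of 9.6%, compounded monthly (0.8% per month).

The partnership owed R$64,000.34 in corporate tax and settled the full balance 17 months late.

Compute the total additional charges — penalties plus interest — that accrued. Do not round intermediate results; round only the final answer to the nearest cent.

R$19,524.08

Penalty, months 1–2: 2 × 0.5% × R$64,000.34 = R$640.00…
Penalty, months 3–17: 15 × 1% × R$64,000.34 = R$9,600.05…
Interest: R$64,000.34 × ((1 + 0.008)^17 − 1) = R$64,000.34 × 0.1450621… = R$9,284.0247…
Penalties + interest = R$10,240.0544 + R$9,284.0247… = R$19,524.08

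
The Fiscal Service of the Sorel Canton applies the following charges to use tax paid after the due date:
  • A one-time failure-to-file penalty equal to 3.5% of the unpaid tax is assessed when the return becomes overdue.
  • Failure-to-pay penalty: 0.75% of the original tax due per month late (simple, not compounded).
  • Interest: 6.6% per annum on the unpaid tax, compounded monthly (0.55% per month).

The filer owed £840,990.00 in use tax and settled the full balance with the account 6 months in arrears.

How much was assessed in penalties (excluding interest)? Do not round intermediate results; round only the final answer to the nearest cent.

Failure-to-file penalty: 3.5% × £840,990.00 = £29,434.65
Failure-to-pay penalty: 6 × 0.75% × £840,990.00 = £37,844.55
Total penalty = £29,434.65 + £37,844.55 = £67,279.20

£67,279.20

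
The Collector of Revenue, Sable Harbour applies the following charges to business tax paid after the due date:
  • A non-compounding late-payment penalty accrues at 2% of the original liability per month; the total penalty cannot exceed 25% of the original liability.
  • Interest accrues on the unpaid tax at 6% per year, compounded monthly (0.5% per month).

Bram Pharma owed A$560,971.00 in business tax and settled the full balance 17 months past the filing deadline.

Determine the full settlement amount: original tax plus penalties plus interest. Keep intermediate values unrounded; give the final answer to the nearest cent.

A$750,852.11

Penalty (uncapped): 17 × 2% × A$560,971.00 = A$190,730.14; cap = 25% × A$560,971.00 = A$140,242.75 → penalty = A$140,242.75
Interest: A$560,971.00 × ((1 + 0.005)^17 − 1) = A$560,971.00 × 0.0884865… = A$49,638.3643…
Total = A$560,971.00 + A$140,242.7500 + A$49,638.3643… = A$750,852.11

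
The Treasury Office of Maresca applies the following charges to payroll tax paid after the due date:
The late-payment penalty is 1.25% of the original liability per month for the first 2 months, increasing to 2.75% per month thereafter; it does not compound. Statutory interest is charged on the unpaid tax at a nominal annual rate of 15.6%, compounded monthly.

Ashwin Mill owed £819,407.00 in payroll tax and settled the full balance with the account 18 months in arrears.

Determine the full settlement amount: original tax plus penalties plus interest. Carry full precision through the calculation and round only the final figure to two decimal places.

£1,414,903.19

Penalty, months 1–2: 2 × 1.25% × £819,407.00 = £20,485.18…
Penalty, months 3–18: 16 × 2.75% × £819,407.00 = £360,539.08
Interest (15.6%/yr ÷ 12 = 1.3%/month): £819,407.00 × ((1 + 0.013)^18 − 1) = £214,471.9336…
Total = £819,407.00 + £381,024.2550 + £214,471.9336… = £1,414,903.19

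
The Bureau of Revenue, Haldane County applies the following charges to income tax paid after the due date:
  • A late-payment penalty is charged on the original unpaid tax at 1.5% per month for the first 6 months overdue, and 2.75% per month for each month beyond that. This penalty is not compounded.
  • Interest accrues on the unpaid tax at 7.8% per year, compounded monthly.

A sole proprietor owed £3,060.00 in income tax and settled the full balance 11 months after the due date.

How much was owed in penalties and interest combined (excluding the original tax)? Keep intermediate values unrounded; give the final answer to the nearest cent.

Penalty, months 1–6: 6 × 1.5% × £3,060.00 = £275.40
Penalty, months 7–11: 5 × 2.75% × £3,060.00 = £420.75
Interest (7.8%/yr ÷ 12 = 0.65%/month): £3,060.00 × ((1 + 0.0065)^11 − 1) = £226.0412…
Penalties + interest = £696.1500 + £226.0412… = £922.19

£922.19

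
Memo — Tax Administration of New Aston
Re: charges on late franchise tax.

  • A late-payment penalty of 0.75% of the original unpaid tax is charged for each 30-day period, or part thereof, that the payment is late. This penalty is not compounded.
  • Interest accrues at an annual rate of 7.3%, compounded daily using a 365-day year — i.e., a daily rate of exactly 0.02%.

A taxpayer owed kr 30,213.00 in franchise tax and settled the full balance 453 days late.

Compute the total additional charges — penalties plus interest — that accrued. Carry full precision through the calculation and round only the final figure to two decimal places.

kr 6,490.39

Penalty periods: ⌈453/30⌉ = 16; penalty = 16 × 0.75% × kr 30,213.00 = kr 3,625.56
Interest: kr 30,213.00 × ((1 + 0.0002)^453 − 1) = kr 30,213.00 × 0.09482107… = kr 2,864.8289…
Penalties + interest = kr 3,625.5600 + kr 2,864.8289… = kr 6,490.39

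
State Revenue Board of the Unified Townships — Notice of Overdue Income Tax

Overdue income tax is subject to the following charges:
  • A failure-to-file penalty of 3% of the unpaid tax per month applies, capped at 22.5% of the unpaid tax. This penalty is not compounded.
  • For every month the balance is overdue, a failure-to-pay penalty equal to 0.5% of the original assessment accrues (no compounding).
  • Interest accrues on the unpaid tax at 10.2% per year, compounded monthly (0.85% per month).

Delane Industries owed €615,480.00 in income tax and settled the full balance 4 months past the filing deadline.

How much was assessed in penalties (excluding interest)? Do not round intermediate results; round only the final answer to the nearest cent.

Failure-to-file: 4 × 3% × €615,480.00 = €73,857.60 (under the 22.5% cap)
Failure-to-pay penalty = 0.5% × €615,480.00 × 4 mo = €12,309.60
Total penalty = €73,857.60 + €12,309.60 = €86,167.20

€86,167.20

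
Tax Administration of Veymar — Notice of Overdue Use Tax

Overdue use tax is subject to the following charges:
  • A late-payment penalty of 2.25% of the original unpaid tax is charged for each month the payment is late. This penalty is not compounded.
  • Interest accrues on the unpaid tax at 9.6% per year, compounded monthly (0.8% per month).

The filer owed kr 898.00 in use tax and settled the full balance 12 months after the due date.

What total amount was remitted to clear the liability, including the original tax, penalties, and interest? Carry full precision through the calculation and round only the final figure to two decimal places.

Late-payment penalty = 2.25% × kr 898.00 × 12 mo = kr 242.46
Interest: kr 898.00 × ((1 + 0.008)^12 − 1) = kr 898.00 × 0.1003387… = kr 90.1041…
Total = kr 898.00 + kr 242.4600 + kr 90.1041… = kr 1,230.56

kr 1,230.56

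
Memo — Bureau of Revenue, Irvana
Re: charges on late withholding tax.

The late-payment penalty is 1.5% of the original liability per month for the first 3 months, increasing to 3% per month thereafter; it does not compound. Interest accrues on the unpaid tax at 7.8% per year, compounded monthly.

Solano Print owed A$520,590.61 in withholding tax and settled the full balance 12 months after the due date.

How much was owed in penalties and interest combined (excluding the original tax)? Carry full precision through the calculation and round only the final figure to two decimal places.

Penalty, months 1–3: 3 × 1.5% × A$520,590.61 = A$23,426.58…
Penalty, months 4–12: 9 × 3% × A$520,590.61 = A$140,559.46…
Interest (7.8%/yr ÷ 12 = 0.65%/month): A$520,590.61 × ((1 + 0.0065)^12 − 1) = A$42,089.6521…
Penalties + interest = A$163,986.0422… + A$42,089.6521… = A$206,075.69

A$206,075.69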